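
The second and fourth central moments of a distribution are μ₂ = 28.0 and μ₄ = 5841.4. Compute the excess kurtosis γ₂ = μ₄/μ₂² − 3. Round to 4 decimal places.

μ₂² = 28.0² = 784.00000
μ₄/μ₂² = 5841.4 / 784.00000 = 7.45077
γ₂ = 7.45077 − 3 ≈ 4.4508

4.4508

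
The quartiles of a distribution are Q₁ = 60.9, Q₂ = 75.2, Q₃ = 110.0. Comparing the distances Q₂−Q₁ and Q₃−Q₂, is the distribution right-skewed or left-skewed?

Q₂ − Q₁ = 14.3;  Q₃ − Q₂ = 34.8
Q₃ − Q₂ > Q₂ − Q₁ ⇒ the upper half is more spread out ⇒ right-skewed.

right-skewed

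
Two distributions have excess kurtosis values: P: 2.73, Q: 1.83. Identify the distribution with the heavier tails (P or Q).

Higher excess kurtosis ⇒ heavier tails relative to the normal distribution.
2.73 vs 1.83: the larger is 2.73, so P has heavier tails.

P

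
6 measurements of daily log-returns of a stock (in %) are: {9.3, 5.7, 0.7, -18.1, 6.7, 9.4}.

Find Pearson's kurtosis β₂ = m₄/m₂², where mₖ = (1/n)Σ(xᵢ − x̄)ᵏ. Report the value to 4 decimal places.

3.5455

x̄ = 2.2833
Σ(xᵢ − x̄)² = 549.0483 ⇒ m₂ = 91.50806
Σ(xᵢ − x̄)⁴ = 178136.0015 ⇒ m₄ = 29689.33359
m₂² = 8373.72423
β₂ = m₄/m₂² = 29689.33359 / 8373.72423 ≈ 3.5455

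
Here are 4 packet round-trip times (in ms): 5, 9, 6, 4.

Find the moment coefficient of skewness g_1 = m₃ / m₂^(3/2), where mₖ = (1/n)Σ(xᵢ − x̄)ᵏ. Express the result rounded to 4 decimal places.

0.6872

x̄ = (5 + 9 + 6 + 4) / 4 = 6.0000
deviations (xᵢ − x̄): -1.0000, 3.0000, 0.0000, -2.0000
Σ(xᵢ − x̄)² = 14.0000 ⇒ m₂ = 14.0000/4 = 3.50000
Σ(xᵢ − x̄)³ = 18.0000 ⇒ m₃ = 18.0000/4 = 4.50000
m₂^(3/2) = 3.50000^(1.5) = 6.54790
g_1 = m₃ / m₂^(3/2) = 4.50000 / 6.54790 ≈ 0.6872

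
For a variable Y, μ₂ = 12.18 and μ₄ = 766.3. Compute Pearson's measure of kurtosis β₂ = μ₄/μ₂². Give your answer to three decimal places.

5.165

μ₂² = 12.18² = 148.35240
μ₄/μ₂² = 766.3 / 148.35240 = 5.16540
β₂ ≈ 5.165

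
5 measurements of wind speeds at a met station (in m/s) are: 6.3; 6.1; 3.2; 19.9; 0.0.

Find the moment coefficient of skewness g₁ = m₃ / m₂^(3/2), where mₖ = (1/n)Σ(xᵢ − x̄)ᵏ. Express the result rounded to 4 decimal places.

x̄ = (6.3 + 6.1 + 3.2 + 19.9 + 0.0) / 5 = 7.1000
deviations (xᵢ − x̄): -0.8000, -1.0000, -3.9000, 12.8000, -7.1000
Σ(xᵢ − x̄)² = 231.1000 ⇒ m₂ = 231.1000/5 = 46.22000
Σ(xᵢ − x̄)³ = 1678.4100 ⇒ m₃ = 1678.4100/5 = 335.68200
m₂^(3/2) = 46.22000^(1.5) = 314.22802
g₁ = m₃ / m₂^(3/2) = 335.68200 / 314.22802 ≈ 1.0683

1.0683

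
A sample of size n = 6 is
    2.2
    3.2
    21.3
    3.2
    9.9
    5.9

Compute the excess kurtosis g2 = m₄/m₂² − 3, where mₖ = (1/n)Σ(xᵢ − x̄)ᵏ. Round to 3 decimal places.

x̄ = 7.6167
Σ(xᵢ − x̄)² = 263.7483 ⇒ m₂ = 43.95806
Σ(xᵢ − x̄)⁴ = 36714.1850 ⇒ m₄ = 6119.03084
m₂² = 1932.31065
g2 = m₄/m₂² − 3 = 3.16669 − 3 ≈ 0.167

0.167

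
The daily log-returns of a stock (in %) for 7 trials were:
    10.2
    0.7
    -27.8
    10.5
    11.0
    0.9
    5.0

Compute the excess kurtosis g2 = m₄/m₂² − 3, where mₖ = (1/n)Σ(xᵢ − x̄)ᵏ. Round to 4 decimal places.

x̄ = 1.5000
Σ(xᵢ − x̄)² = 1118.6800 ⇒ m₂ = 159.81143
Σ(xᵢ − x̄)⁴ = 757590.7204 ⇒ m₄ = 108227.24577
m₂² = 25539.69270
g2 = m₄/m₂² − 3 = 4.23761 − 3 ≈ 1.2376

1.2376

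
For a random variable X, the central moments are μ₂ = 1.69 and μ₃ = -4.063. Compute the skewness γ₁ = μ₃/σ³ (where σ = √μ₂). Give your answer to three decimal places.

σ = √μ₂ = √1.69 = 1.30000
σ³ = μ₂^(3/2) = 2.19700
γ₁ = μ₃/σ³ = -4.063 / 2.19700 ≈ -1.849

-1.849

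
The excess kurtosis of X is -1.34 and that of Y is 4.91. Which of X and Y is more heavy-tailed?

Y

Higher excess kurtosis ⇒ heavier tails relative to the normal distribution.
-1.34 vs 4.91: the larger is 4.91, so Y has heavier tails. (Y is leptokurtic — heavier-than-normal tails; the other is platykurtic.)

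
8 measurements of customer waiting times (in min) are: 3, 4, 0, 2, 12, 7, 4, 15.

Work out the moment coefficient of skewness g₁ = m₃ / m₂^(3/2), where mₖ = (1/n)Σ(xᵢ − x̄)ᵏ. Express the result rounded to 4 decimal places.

x̄ = (3 + 4 + 0 + 2 + 12 + 7 + 4 + 15) / 8 = 5.8750
deviations (xᵢ − x̄): -2.8750, -1.8750, -5.8750, -3.8750, 6.1250, 1.1250, -1.8750, 9.1250
Σ(xᵢ − x̄)² = 186.8750 ⇒ m₂ = 186.8750/8 = 23.35938
Σ(xᵢ − x̄)³ = 693.0938 ⇒ m₃ = 693.0938/8 = 86.63672
m₂^(3/2) = 23.35938^(1.5) = 112.89945
g₁ = m₃ / m₂^(3/2) = 86.63672 / 112.89945 ≈ 0.7674

0.7674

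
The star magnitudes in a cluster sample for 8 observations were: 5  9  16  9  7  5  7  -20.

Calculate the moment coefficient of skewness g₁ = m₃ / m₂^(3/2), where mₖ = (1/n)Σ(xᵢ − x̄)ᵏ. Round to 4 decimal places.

-1.7422

x̄ = (5 + 9 + 16 + 9 + 7 + 5 + 7 - 20) / 8 = 4.7500
deviations (xᵢ − x̄): 0.2500, 4.2500, 11.2500, 4.2500, 2.2500, 0.2500, 2.2500, -24.7500
Σ(xᵢ − x̄)² = 785.5000 ⇒ m₂ = 785.5000/8 = 98.18750
Σ(xᵢ − x̄)³ = -13560.7500 ⇒ m₃ = -13560.7500/8 = -1695.09375
m₂^(3/2) = 98.18750^(1.5) = 972.93607
g₁ = m₃ / m₂^(3/2) = -1695.09375 / 972.93607 ≈ -1.7422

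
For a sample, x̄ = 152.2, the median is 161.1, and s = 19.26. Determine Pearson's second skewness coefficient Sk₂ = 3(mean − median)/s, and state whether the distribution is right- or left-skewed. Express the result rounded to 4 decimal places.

Sk₂ = 3(152.2 − 161.1) / 19.26 = 3 × -8.9000 / 19.26
    = -26.7000 / 19.26 ≈ -1.3863
Sk₂ < 0 ⇒ mean < median ⇒ left-skewed (negative skew).

-1.3863, left-skewed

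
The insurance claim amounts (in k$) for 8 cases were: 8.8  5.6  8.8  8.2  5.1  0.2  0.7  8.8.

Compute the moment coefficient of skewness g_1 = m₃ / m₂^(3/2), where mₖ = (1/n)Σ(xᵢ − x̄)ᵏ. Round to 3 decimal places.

-0.678

x̄ = (8.8 + 5.6 + 8.8 + 8.2 + 5.1 + 0.2 + 0.7 + 8.8) / 8 = 5.7750
deviations (xᵢ − x̄): 3.0250, -0.1750, 3.0250, 2.4250, -0.6750, -5.5750, -5.0750, 3.0250
Σ(xᵢ − x̄)² = 90.6550 ⇒ m₂ = 90.6550/8 = 11.33188
Σ(xᵢ − x̄)³ = -206.9948 ⇒ m₃ = -206.9948/8 = -25.87434
m₂^(3/2) = 11.33188^(1.5) = 38.14632
g_1 = m₃ / m₂^(3/2) = -25.87434 / 38.14632 ≈ -0.678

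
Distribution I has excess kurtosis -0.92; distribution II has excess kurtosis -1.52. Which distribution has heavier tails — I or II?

I

Higher excess kurtosis ⇒ heavier tails relative to the normal distribution.
-0.92 vs -1.52: the larger is -0.92, so I has heavier tails.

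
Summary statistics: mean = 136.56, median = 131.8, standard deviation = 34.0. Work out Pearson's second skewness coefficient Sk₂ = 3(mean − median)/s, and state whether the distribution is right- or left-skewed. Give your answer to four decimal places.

Sk₂ = 3(136.56 − 131.8) / 34.0 = 3 × 4.7600 / 34.0
    = 14.2800 / 34.0 ≈ 0.4200
Sk₂ > 0 ⇒ mean > median ⇒ right-skewed (positive skew).

0.4200, right-skewed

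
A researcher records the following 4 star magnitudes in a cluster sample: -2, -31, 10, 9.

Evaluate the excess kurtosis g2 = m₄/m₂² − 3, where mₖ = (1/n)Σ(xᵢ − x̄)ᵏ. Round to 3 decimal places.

x̄ = -3.5000
Σ(xᵢ − x̄)² = 1097.0000 ⇒ m₂ = 274.25000
Σ(xᵢ − x̄)⁴ = 629548.2500 ⇒ m₄ = 157387.06250
m₂² = 75213.06250
g2 = m₄/m₂² − 3 = 2.09255 − 3 ≈ -0.907

-0.907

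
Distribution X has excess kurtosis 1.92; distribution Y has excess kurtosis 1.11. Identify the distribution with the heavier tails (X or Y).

X

Higher excess kurtosis ⇒ heavier tails relative to the normal distribution.
1.92 vs 1.11: the larger is 1.92, so X has heavier tails.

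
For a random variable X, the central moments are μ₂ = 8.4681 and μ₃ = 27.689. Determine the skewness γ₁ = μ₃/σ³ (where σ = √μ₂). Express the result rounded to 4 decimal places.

σ = √μ₂ = √8.4681 = 2.91000
σ³ = μ₂^(3/2) = 24.64217
γ₁ = μ₃/σ³ = 27.689 / 24.64217 ≈ 1.1236

1.1236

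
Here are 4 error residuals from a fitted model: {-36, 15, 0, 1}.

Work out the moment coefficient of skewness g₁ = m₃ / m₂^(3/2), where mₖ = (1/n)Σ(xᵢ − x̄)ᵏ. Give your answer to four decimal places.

x̄ = (-36 + 15 + 0 + 1) / 4 = -5.0000
deviations (xᵢ − x̄): -31.0000, 20.0000, 5.0000, 6.0000
Σ(xᵢ − x̄)² = 1422.0000 ⇒ m₂ = 1422.0000/4 = 355.50000
Σ(xᵢ − x̄)³ = -21450.0000 ⇒ m₃ = -21450.0000/4 = -5362.50000
m₂^(3/2) = 355.50000^(1.5) = 6702.84856
g₁ = m₃ / m₂^(3/2) = -5362.50000 / 6702.84856 ≈ -0.8000

-0.8000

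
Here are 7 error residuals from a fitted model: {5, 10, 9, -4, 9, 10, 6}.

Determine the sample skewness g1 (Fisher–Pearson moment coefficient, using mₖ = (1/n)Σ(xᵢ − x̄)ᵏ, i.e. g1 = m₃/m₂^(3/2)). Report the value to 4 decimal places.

x̄ = (5 + 10 + 9 - 4 + 9 + 10 + 6) / 7 = 6.4286
deviations (xᵢ − x̄): -1.4286, 3.5714, 2.5714, -10.4286, 2.5714, 3.5714, -0.4286
Σ(xᵢ − x̄)² = 149.7143 ⇒ m₂ = 149.7143/7 = 21.38776
Σ(xᵢ − x̄)³ = -1012.0408 ⇒ m₃ = -1012.0408/7 = -144.57726
m₂^(3/2) = 21.38776^(1.5) = 98.91173
g1 = m₃ / m₂^(3/2) = -144.57726 / 98.91173 ≈ -1.4617

-1.4617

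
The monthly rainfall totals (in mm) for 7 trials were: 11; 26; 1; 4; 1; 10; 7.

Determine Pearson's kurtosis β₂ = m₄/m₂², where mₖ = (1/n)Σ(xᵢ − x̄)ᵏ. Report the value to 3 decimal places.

x̄ = 8.5714
Σ(xᵢ − x̄)² = 449.7143 ⇒ m₂ = 64.24490
Σ(xᵢ − x̄)⁴ = 99321.5977 ⇒ m₄ = 14188.79967
m₂² = 4127.40691
β₂ = m₄/m₂² = 14188.79967 / 4127.40691 ≈ 3.438

3.438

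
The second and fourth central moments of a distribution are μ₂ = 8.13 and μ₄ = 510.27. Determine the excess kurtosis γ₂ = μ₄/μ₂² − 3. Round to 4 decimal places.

μ₂² = 8.13² = 66.09690
μ₄/μ₂² = 510.27 / 66.09690 = 7.72003
γ₂ = 7.72003 − 3 ≈ 4.7200

4.7200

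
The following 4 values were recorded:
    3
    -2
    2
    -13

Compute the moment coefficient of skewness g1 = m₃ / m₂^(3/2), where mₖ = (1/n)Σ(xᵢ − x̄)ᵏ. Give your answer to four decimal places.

-0.8811

x̄ = (3 - 2 + 2 - 13) / 4 = -2.5000
deviations (xᵢ − x̄): 5.5000, 0.5000, 4.5000, -10.5000
Σ(xᵢ − x̄)² = 161.0000 ⇒ m₂ = 161.0000/4 = 40.25000
Σ(xᵢ − x̄)³ = -900.0000 ⇒ m₃ = -900.0000/4 = -225.00000
m₂^(3/2) = 40.25000^(1.5) = 255.35762
g1 = m₃ / m₂^(3/2) = -225.00000 / 255.35762 ≈ -0.8811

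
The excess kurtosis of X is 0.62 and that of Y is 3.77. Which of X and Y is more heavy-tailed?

Higher excess kurtosis ⇒ heavier tails relative to the normal distribution.
0.62 vs 3.77: the larger is 3.77, so Y has heavier tails.

Y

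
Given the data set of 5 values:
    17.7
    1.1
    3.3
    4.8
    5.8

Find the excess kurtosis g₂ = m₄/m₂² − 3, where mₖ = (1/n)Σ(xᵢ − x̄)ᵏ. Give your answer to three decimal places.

x̄ = 6.5400
Σ(xᵢ − x̄)² = 168.2120 ⇒ m₂ = 33.64240
Σ(xᵢ − x̄)⁴ = 16507.0535 ⇒ m₄ = 3301.41069
m₂² = 1131.81108
g₂ = m₄/m₂² − 3 = 2.91693 − 3 ≈ -0.083

-0.083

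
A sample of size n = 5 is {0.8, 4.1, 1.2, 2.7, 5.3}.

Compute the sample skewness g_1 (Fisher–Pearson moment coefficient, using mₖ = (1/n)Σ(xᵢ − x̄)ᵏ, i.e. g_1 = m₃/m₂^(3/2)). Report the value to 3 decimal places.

0.196

x̄ = (0.8 + 4.1 + 1.2 + 2.7 + 5.3) / 5 = 2.8200
deviations (xᵢ − x̄): -2.0200, 1.2800, -1.6200, -0.1200, 2.4800
Σ(xᵢ − x̄)² = 14.5080 ⇒ m₂ = 14.5080/5 = 2.90160
Σ(xᵢ − x̄)³ = 4.8545 ⇒ m₃ = 4.8545/5 = 0.97090
m₂^(3/2) = 2.90160^(1.5) = 4.94261
g_1 = m₃ / m₂^(3/2) = 0.97090 / 4.94261 ≈ 0.196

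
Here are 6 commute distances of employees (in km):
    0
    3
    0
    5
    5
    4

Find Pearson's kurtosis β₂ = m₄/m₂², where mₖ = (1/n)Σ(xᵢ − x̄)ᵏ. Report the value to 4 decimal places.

1.4568

x̄ = 2.8333
Σ(xᵢ − x̄)² = 26.8333 ⇒ m₂ = 4.47222
Σ(xᵢ − x̄)⁴ = 174.8194 ⇒ m₄ = 29.13657
m₂² = 20.00077
β₂ = m₄/m₂² = 29.13657 / 20.00077 ≈ 1.4568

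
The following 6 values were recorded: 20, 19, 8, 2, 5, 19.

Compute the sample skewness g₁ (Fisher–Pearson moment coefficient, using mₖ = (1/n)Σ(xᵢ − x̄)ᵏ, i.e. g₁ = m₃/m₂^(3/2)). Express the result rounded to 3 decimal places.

x̄ = (20 + 19 + 8 + 2 + 5 + 19) / 6 = 12.1667
deviations (xᵢ − x̄): 7.8333, 6.8333, -4.1667, -10.1667, -7.1667, 6.8333
Σ(xᵢ − x̄)² = 326.8333 ⇒ m₂ = 326.8333/6 = 54.47222
Σ(xᵢ − x̄)³ = -372.4444 ⇒ m₃ = -372.4444/6 = -62.07407
m₂^(3/2) = 54.47222^(1.5) = 402.03387
g₁ = m₃ / m₂^(3/2) = -62.07407 / 402.03387 ≈ -0.154

-0.154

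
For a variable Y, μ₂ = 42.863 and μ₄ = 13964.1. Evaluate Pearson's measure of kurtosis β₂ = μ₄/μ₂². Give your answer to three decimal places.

μ₂² = 42.863² = 1837.23677
μ₄/μ₂² = 13964.1 / 1837.23677 = 7.60060
β₂ ≈ 7.601

7.601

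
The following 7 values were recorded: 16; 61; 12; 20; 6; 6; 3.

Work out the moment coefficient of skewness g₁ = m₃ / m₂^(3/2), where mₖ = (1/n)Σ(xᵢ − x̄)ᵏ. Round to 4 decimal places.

1.6713

x̄ = (16 + 61 + 12 + 20 + 6 + 6 + 3) / 7 = 17.7143
deviations (xᵢ − x̄): -1.7143, 43.2857, -5.7143, 2.2857, -11.7143, -11.7143, -14.7143
Σ(xᵢ − x̄)² = 2405.4286 ⇒ m₂ = 2405.4286/7 = 343.63265
Σ(xᵢ − x̄)³ = 74521.9592 ⇒ m₃ = 74521.9592/7 = 10645.99417
m₂^(3/2) = 343.63265^(1.5) = 6370.03235
g₁ = m₃ / m₂^(3/2) = 10645.99417 / 6370.03235 ≈ 1.6713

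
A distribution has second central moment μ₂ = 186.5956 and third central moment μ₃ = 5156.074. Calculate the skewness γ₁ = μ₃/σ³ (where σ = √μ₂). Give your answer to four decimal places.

2.0229

σ = √μ₂ = √186.5956 = 13.66000
σ³ = μ₂^(3/2) = 2548.89590
γ₁ = μ₃/σ³ = 5156.074 / 2548.89590 ≈ 2.0229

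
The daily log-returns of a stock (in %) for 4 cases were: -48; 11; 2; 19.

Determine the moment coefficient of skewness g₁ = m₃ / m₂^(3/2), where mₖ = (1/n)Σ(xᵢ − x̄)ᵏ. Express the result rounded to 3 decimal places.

x̄ = (-48 + 11 + 2 + 19) / 4 = -4.0000
deviations (xᵢ − x̄): -44.0000, 15.0000, 6.0000, 23.0000
Σ(xᵢ − x̄)² = 2726.0000 ⇒ m₂ = 2726.0000/4 = 681.50000
Σ(xᵢ − x̄)³ = -69426.0000 ⇒ m₃ = -69426.0000/4 = -17356.50000
m₂^(3/2) = 681.50000^(1.5) = 17790.93571
g₁ = m₃ / m₂^(3/2) = -17356.50000 / 17790.93571 ≈ -0.976

-0.976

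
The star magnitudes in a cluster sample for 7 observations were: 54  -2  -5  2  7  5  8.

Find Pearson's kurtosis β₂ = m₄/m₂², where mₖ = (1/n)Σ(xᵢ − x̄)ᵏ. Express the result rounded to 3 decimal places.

x̄ = 9.8571
Σ(xᵢ − x̄)² = 2406.8571 ⇒ m₂ = 343.83673
Σ(xᵢ − x̄)⁴ = 3869946.2974 ⇒ m₄ = 552849.47105
m₂² = 118223.70012
β₂ = m₄/m₂² = 552849.47105 / 118223.70012 ≈ 4.676

4.676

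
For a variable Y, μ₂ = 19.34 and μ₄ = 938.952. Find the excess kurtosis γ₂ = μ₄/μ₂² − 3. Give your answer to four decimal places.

-0.4897

μ₂² = 19.34² = 374.03560
μ₄/μ₂² = 938.952 / 374.03560 = 2.51033
γ₂ = 2.51033 − 3 ≈ -0.4897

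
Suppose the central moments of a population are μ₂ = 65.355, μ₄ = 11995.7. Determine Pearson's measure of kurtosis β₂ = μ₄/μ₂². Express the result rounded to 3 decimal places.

μ₂² = 65.355² = 4271.27603
μ₄/μ₂² = 11995.7 / 4271.27603 = 2.80846
β₂ ≈ 2.808

2.808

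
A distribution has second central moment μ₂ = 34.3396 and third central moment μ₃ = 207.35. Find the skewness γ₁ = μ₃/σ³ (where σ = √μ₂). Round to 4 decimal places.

σ = √μ₂ = √34.3396 = 5.86000
σ³ = μ₂^(3/2) = 201.23006
γ₁ = μ₃/σ³ = 207.35 / 201.23006 ≈ 1.0304

1.0304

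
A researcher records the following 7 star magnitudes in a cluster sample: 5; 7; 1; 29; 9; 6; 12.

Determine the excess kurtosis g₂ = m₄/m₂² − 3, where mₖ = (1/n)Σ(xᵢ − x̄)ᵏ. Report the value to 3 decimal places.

x̄ = 9.8571
Σ(xᵢ − x̄)² = 496.8571 ⇒ m₂ = 70.97959
Σ(xᵢ − x̄)⁴ = 141305.2770 ⇒ m₄ = 20186.46814
m₂² = 5038.10246
g₂ = m₄/m₂² − 3 = 4.00676 − 3 ≈ 1.007

1.007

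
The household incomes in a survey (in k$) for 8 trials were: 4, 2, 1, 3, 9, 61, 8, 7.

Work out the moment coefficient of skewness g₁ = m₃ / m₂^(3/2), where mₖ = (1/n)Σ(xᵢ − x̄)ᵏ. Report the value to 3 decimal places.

2.174

x̄ = (4 + 2 + 1 + 3 + 9 + 61 + 8 + 7) / 8 = 11.8750
deviations (xᵢ − x̄): -7.8750, -9.8750, -10.8750, -8.8750, -2.8750, 49.1250, -3.8750, -4.8750
Σ(xᵢ − x̄)² = 2816.8750 ⇒ m₂ = 2816.8750/8 = 352.10938
Σ(xᵢ − x̄)³ = 114917.3438 ⇒ m₃ = 114917.3438/8 = 14364.66797
m₂^(3/2) = 352.10938^(1.5) = 6607.18371
g₁ = m₃ / m₂^(3/2) = 14364.66797 / 6607.18371 ≈ 2.174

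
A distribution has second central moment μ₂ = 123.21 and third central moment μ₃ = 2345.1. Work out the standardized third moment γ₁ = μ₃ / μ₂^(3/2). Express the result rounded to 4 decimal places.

σ = √μ₂ = √123.21 = 11.10000
σ³ = μ₂^(3/2) = 1367.63100
γ₁ = μ₃/σ³ = 2345.1 / 1367.63100 ≈ 1.7147

1.7147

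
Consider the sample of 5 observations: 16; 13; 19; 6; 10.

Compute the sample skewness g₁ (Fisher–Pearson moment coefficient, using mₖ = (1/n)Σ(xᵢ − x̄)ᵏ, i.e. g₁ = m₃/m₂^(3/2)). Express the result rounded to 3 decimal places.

x̄ = (16 + 13 + 19 + 6 + 10) / 5 = 12.8000
deviations (xᵢ − x̄): 3.2000, 0.2000, 6.2000, -6.8000, -2.8000
Σ(xᵢ − x̄)² = 102.8000 ⇒ m₂ = 102.8000/5 = 20.56000
Σ(xᵢ − x̄)³ = -65.2800 ⇒ m₃ = -65.2800/5 = -13.05600
m₂^(3/2) = 20.56000^(1.5) = 93.22549
g₁ = m₃ / m₂^(3/2) = -13.05600 / 93.22549 ≈ -0.140

-0.140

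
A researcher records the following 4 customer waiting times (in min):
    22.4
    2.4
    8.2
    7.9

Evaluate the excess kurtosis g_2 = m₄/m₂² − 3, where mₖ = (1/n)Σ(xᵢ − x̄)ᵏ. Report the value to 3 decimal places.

-0.850

x̄ = 10.2250
Σ(xᵢ − x̄)² = 218.9675 ⇒ m₂ = 54.74187
Σ(xᵢ − x̄)⁴ = 25767.5435 ⇒ m₄ = 6441.88588
m₂² = 2996.67288
g_2 = m₄/m₂² − 3 = 2.14968 − 3 ≈ -0.850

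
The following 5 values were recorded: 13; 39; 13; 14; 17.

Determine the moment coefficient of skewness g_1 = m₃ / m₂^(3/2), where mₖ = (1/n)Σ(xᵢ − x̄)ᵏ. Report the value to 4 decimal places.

x̄ = (13 + 39 + 13 + 14 + 17) / 5 = 19.2000
deviations (xᵢ − x̄): -6.2000, 19.8000, -6.2000, -5.2000, -2.2000
Σ(xᵢ − x̄)² = 500.8000 ⇒ m₂ = 500.8000/5 = 100.16000
Σ(xᵢ − x̄)³ = 7134.4800 ⇒ m₃ = 7134.4800/5 = 1426.89600
m₂^(3/2) = 100.16000^(1.5) = 1002.40096
g_1 = m₃ / m₂^(3/2) = 1426.89600 / 1002.40096 ≈ 1.4235

1.4235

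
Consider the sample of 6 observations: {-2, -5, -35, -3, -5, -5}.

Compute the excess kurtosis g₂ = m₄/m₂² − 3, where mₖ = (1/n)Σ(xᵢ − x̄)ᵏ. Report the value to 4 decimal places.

x̄ = -9.1667
Σ(xᵢ − x̄)² = 808.8333 ⇒ m₂ = 134.80556
Σ(xᵢ − x̄)⁴ = 450359.1528 ⇒ m₄ = 75059.85880
m₂² = 18172.53781
g₂ = m₄/m₂² − 3 = 4.13040 − 3 ≈ 1.1304

1.1304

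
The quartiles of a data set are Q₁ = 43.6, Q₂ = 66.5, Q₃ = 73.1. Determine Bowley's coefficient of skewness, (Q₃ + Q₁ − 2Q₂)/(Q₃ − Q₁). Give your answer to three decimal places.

-0.553

numerator: Q₃ + Q₁ − 2Q₂ = 73.1 + 43.6 − 2×66.5 = -16.3000
denominator: Q₃ − Q₁ = 73.1 − 43.6 = 29.5000
Bowley skewness = -16.3000 / 29.5000 ≈ -0.553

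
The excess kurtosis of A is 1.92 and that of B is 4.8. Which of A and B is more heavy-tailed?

Higher excess kurtosis ⇒ heavier tails relative to the normal distribution.
1.92 vs 4.8: the larger is 4.8, so B has heavier tails.

B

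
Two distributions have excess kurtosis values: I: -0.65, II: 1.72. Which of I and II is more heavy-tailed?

II

Higher excess kurtosis ⇒ heavier tails relative to the normal distribution.
-0.65 vs 1.72: the larger is 1.72, so II has heavier tails. (II is leptokurtic — heavier-than-normal tails; the other is platykurtic.)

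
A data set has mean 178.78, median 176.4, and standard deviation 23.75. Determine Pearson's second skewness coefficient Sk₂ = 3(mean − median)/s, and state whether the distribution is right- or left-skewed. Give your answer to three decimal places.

Sk₂ = 3(178.78 − 176.4) / 23.75 = 3 × 2.3800 / 23.75
    = 7.1400 / 23.75 ≈ 0.301
Sk₂ > 0 ⇒ mean > median ⇒ right-skewed (positive skew).

0.301, right-skewed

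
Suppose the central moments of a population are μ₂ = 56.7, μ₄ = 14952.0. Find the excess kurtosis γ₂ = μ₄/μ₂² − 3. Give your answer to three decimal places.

μ₂² = 56.7² = 3214.89000
μ₄/μ₂² = 14952.0 / 3214.89000 = 4.65086
γ₂ = 4.65086 − 3 ≈ 1.651

1.651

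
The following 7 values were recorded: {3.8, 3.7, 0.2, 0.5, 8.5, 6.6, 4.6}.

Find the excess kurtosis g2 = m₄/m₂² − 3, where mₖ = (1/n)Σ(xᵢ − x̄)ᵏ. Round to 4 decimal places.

x̄ = 3.9857
Σ(xᵢ − x̄)² = 54.1886 ⇒ m₂ = 7.74122
Σ(xᵢ − x̄)⁴ = 815.1781 ⇒ m₄ = 116.45402
m₂² = 59.92656
g2 = m₄/m₂² − 3 = 1.94328 − 3 ≈ -1.0567

-1.0567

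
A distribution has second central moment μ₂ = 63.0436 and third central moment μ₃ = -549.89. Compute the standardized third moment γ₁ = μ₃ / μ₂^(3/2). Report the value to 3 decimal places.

-1.099

σ = √μ₂ = √63.0436 = 7.94000
σ³ = μ₂^(3/2) = 500.56618
γ₁ = μ₃/σ³ = -549.89 / 500.56618 ≈ -1.099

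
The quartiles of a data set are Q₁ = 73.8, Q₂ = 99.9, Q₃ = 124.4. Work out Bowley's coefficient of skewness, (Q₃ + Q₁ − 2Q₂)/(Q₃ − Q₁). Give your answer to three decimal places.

numerator: Q₃ + Q₁ − 2Q₂ = 124.4 + 73.8 − 2×99.9 = -1.6000
denominator: Q₃ − Q₁ = 124.4 − 73.8 = 50.6000
Bowley skewness = -1.6000 / 50.6000 ≈ -0.032

-0.032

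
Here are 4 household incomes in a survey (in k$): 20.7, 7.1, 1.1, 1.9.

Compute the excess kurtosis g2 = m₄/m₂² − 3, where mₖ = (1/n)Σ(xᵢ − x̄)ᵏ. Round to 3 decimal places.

-0.921

x̄ = 7.7000
Σ(xᵢ − x̄)² = 246.5600 ⇒ m₂ = 61.64000
Σ(xᵢ − x̄)⁴ = 31590.2528 ⇒ m₄ = 7897.56320
m₂² = 3799.48960
g2 = m₄/m₂² − 3 = 2.07859 − 3 ≈ -0.921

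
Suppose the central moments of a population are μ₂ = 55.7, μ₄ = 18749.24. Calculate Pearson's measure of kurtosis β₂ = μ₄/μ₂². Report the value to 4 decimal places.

6.0433

μ₂² = 55.7² = 3102.49000
μ₄/μ₂² = 18749.24 / 3102.49000 = 6.04329
β₂ ≈ 6.0433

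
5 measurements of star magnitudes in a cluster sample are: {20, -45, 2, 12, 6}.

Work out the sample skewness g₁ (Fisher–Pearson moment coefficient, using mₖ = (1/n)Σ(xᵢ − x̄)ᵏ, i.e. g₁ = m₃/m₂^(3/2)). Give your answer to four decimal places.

x̄ = (20 - 45 + 2 + 12 + 6) / 5 = -1.0000
deviations (xᵢ − x̄): 21.0000, -44.0000, 3.0000, 13.0000, 7.0000
Σ(xᵢ − x̄)² = 2604.0000 ⇒ m₂ = 2604.0000/5 = 520.80000
Σ(xᵢ − x̄)³ = -73356.0000 ⇒ m₃ = -73356.0000/5 = -14671.20000
m₂^(3/2) = 520.80000^(1.5) = 11885.19915
g₁ = m₃ / m₂^(3/2) = -14671.20000 / 11885.19915 ≈ -1.2344

-1.2344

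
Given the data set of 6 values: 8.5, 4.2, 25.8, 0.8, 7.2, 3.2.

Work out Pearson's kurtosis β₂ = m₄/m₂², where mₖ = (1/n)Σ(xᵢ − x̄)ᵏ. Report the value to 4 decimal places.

x̄ = 8.2833
Σ(xᵢ − x̄)² = 406.5683 ⇒ m₂ = 67.76139
Σ(xᵢ − x̄)⁴ = 98230.0048 ⇒ m₄ = 16371.66747
m₂² = 4591.60582
β₂ = m₄/m₂² = 16371.66747 / 4591.60582 ≈ 3.5656

3.5656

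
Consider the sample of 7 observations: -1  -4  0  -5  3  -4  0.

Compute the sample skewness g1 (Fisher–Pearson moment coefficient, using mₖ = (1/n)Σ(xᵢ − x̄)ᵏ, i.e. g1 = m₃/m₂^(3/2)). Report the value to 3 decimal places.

x̄ = (-1 - 4 + 0 - 5 + 3 - 4 + 0) / 7 = -1.5714
deviations (xᵢ − x̄): 0.5714, -2.4286, 1.5714, -3.4286, 4.5714, -2.4286, 1.5714
Σ(xᵢ − x̄)² = 49.7143 ⇒ m₂ = 49.7143/7 = 7.10204
Σ(xᵢ − x̄)³ = 34.5306 ⇒ m₃ = 34.5306/7 = 4.93294
m₂^(3/2) = 7.10204^(1.5) = 18.92669
g1 = m₃ / m₂^(3/2) = 4.93294 / 18.92669 ≈ 0.261

0.261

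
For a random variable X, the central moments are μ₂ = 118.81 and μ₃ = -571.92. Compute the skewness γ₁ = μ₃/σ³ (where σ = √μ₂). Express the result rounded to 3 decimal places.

σ = √μ₂ = √118.81 = 10.90000
σ³ = μ₂^(3/2) = 1295.02900
γ₁ = μ₃/σ³ = -571.92 / 1295.02900 ≈ -0.442

-0.442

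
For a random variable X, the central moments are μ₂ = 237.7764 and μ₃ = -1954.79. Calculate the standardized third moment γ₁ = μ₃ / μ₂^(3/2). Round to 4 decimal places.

σ = √μ₂ = √237.7764 = 15.42000
σ³ = μ₂^(3/2) = 3666.51209
γ₁ = μ₃/σ³ = -1954.79 / 3666.51209 ≈ -0.5331

-0.5331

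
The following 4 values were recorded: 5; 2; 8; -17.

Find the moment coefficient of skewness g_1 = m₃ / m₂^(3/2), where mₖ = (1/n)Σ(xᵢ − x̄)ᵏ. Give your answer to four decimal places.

-0.9940

x̄ = (5 + 2 + 8 - 17) / 4 = -0.5000
deviations (xᵢ − x̄): 5.5000, 2.5000, 8.5000, -16.5000
Σ(xᵢ − x̄)² = 381.0000 ⇒ m₂ = 381.0000/4 = 95.25000
Σ(xᵢ − x̄)³ = -3696.0000 ⇒ m₃ = -3696.0000/4 = -924.00000
m₂^(3/2) = 95.25000^(1.5) = 929.60291
g_1 = m₃ / m₂^(3/2) = -924.00000 / 929.60291 ≈ -0.9940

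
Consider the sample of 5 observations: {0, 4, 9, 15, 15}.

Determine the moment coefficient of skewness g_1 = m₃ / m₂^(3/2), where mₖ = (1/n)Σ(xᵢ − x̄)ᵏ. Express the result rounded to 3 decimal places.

x̄ = (0 + 4 + 9 + 15 + 15) / 5 = 8.6000
deviations (xᵢ − x̄): -8.6000, -4.6000, 0.4000, 6.4000, 6.4000
Σ(xᵢ − x̄)² = 177.2000 ⇒ m₂ = 177.2000/5 = 35.44000
Σ(xᵢ − x̄)³ = -209.0400 ⇒ m₃ = -209.0400/5 = -41.80800
m₂^(3/2) = 35.44000^(1.5) = 210.97965
g_1 = m₃ / m₂^(3/2) = -41.80800 / 210.97965 ≈ -0.198

-0.198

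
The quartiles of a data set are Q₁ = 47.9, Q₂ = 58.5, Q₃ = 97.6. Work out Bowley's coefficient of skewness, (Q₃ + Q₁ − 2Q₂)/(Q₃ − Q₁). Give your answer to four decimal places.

numerator: Q₃ + Q₁ − 2Q₂ = 97.6 + 47.9 − 2×58.5 = 28.5000
denominator: Q₃ − Q₁ = 97.6 − 47.9 = 49.7000
Bowley skewness = 28.5000 / 49.7000 ≈ 0.5734

0.5734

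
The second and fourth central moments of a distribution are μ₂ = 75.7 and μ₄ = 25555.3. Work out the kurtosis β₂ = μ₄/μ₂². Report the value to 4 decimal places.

4.4595

μ₂² = 75.7² = 5730.49000
μ₄/μ₂² = 25555.3 / 5730.49000 = 4.45953
β₂ ≈ 4.4595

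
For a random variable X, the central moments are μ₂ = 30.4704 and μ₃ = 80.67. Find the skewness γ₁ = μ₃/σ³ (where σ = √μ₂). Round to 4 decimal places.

0.4796

σ = √μ₂ = √30.4704 = 5.52000
σ³ = μ₂^(3/2) = 168.19661
γ₁ = μ₃/σ³ = 80.67 / 168.19661 ≈ 0.4796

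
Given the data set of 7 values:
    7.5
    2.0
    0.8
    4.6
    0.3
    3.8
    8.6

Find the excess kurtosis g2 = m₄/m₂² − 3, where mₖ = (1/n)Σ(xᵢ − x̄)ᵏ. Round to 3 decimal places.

x̄ = 3.9429
Σ(xᵢ − x̄)² = 61.7171 ⇒ m₂ = 8.81673
Σ(xᵢ − x̄)⁴ = 918.6219 ⇒ m₄ = 131.23170
m₂² = 77.73481
g2 = m₄/m₂² − 3 = 1.68820 − 3 ≈ -1.312

-1.312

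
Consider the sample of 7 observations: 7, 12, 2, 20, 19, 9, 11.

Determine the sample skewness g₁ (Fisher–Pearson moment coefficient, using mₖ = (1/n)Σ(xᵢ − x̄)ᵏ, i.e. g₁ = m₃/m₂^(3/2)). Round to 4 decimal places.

0.0855

x̄ = (7 + 12 + 2 + 20 + 19 + 9 + 11) / 7 = 11.4286
deviations (xᵢ − x̄): -4.4286, 0.5714, -9.4286, 8.5714, 7.5714, -2.4286, -0.4286
Σ(xᵢ − x̄)² = 245.7143 ⇒ m₂ = 245.7143/7 = 35.10204
Σ(xᵢ − x̄)³ = 124.5306 ⇒ m₃ = 124.5306/7 = 17.79009
m₂^(3/2) = 35.10204^(1.5) = 207.96897
g₁ = m₃ / m₂^(3/2) = 17.79009 / 207.96897 ≈ 0.0855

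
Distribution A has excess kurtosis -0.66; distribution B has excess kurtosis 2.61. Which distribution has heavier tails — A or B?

B

Higher excess kurtosis ⇒ heavier tails relative to the normal distribution.
-0.66 vs 2.61: the larger is 2.61, so B has heavier tails. (B is leptokurtic — heavier-than-normal tails; the other is platykurtic.)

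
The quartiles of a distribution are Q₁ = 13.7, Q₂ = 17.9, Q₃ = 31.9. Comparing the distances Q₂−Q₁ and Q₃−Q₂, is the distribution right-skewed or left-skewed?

right-skewed

Q₂ − Q₁ = 4.2;  Q₃ − Q₂ = 14.0
Q₃ − Q₂ > Q₂ − Q₁ ⇒ the upper half is more spread out ⇒ right-skewed.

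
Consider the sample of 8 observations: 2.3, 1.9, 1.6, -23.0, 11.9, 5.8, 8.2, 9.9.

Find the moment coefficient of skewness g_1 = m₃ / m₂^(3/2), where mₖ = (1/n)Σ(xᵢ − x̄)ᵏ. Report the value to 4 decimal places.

x̄ = (2.3 + 1.9 + 1.6 - 23.0 + 11.9 + 5.8 + 8.2 + 9.9) / 8 = 2.3250
deviations (xᵢ − x̄): -0.0250, -0.4250, -0.7250, -25.3250, 9.5750, 3.4750, 5.8750, 7.5750
Σ(xᵢ − x̄)² = 837.7150 ⇒ m₂ = 837.7150/8 = 104.71437
Σ(xᵢ − x̄)³ = -14685.5468 ⇒ m₃ = -14685.5468/8 = -1835.69334
m₂^(3/2) = 104.71437^(1.5) = 1071.54264
g_1 = m₃ / m₂^(3/2) = -1835.69334 / 1071.54264 ≈ -1.7131

-1.7131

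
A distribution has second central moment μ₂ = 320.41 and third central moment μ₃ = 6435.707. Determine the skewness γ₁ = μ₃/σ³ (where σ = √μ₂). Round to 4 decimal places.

1.1221

σ = √μ₂ = √320.41 = 17.90000
σ³ = μ₂^(3/2) = 5735.33900
γ₁ = μ₃/σ³ = 6435.707 / 5735.33900 ≈ 1.1221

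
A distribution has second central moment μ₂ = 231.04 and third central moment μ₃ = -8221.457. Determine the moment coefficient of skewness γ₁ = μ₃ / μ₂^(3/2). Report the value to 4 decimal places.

σ = √μ₂ = √231.04 = 15.20000
σ³ = μ₂^(3/2) = 3511.80800
γ₁ = μ₃/σ³ = -8221.457 / 3511.80800 ≈ -2.3411

-2.3411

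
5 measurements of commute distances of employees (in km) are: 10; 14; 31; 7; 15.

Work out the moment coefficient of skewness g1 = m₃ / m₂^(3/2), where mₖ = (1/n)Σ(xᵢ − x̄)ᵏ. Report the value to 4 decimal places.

x̄ = (10 + 14 + 31 + 7 + 15) / 5 = 15.4000
deviations (xᵢ − x̄): -5.4000, -1.4000, 15.6000, -8.4000, -0.4000
Σ(xᵢ − x̄)² = 345.2000 ⇒ m₂ = 345.2000/5 = 69.04000
Σ(xᵢ − x̄)³ = 3043.4400 ⇒ m₃ = 3043.4400/5 = 608.68800
m₂^(3/2) = 69.04000^(1.5) = 573.65552
g1 = m₃ / m₂^(3/2) = 608.68800 / 573.65552 ≈ 1.0611

1.0611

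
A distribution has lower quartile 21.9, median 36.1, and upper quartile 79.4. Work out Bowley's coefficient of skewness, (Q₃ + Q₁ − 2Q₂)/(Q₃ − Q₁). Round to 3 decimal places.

numerator: Q₃ + Q₁ − 2Q₂ = 79.4 + 21.9 − 2×36.1 = 29.1000
denominator: Q₃ − Q₁ = 79.4 − 21.9 = 57.5000
Bowley skewness = 29.1000 / 57.5000 ≈ 0.506

0.506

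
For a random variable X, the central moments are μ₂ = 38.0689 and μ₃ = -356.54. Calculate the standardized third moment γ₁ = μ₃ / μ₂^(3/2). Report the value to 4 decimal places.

σ = √μ₂ = √38.0689 = 6.17000
σ³ = μ₂^(3/2) = 234.88511
γ₁ = μ₃/σ³ = -356.54 / 234.88511 ≈ -1.5179

-1.5179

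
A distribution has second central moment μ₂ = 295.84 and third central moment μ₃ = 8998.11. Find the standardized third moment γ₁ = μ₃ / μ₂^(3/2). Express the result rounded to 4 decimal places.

σ = √μ₂ = √295.84 = 17.20000
σ³ = μ₂^(3/2) = 5088.44800
γ₁ = μ₃/σ³ = 8998.11 / 5088.44800 ≈ 1.7683

1.7683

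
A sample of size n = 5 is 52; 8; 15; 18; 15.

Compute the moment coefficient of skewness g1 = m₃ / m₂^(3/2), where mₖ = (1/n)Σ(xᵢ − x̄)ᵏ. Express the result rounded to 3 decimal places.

1.327

x̄ = (52 + 8 + 15 + 18 + 15) / 5 = 21.6000
deviations (xᵢ − x̄): 30.4000, -13.6000, -6.6000, -3.6000, -6.6000
Σ(xᵢ − x̄)² = 1209.2000 ⇒ m₂ = 1209.2000/5 = 241.84000
Σ(xᵢ − x̄)³ = 24957.3600 ⇒ m₃ = 24957.3600/5 = 4991.47200
m₂^(3/2) = 241.84000^(1.5) = 3760.90360
g1 = m₃ / m₂^(3/2) = 4991.47200 / 3760.90360 ≈ 1.327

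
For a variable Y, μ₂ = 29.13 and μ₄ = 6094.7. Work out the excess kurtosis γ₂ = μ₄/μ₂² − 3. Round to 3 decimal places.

μ₂² = 29.13² = 848.55690
μ₄/μ₂² = 6094.7 / 848.55690 = 7.18243
γ₂ = 7.18243 − 3 ≈ 4.182

4.182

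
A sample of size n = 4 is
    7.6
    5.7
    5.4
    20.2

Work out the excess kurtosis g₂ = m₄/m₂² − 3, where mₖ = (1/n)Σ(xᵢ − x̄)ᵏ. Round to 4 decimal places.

-0.7213

x̄ = 9.7250
Σ(xᵢ − x̄)² = 149.1475 ⇒ m₂ = 37.28687
Σ(xᵢ − x̄)⁴ = 12672.4643 ⇒ m₄ = 3168.11608
m₂² = 1390.31105
g₂ = m₄/m₂² − 3 = 2.27871 − 3 ≈ -0.7213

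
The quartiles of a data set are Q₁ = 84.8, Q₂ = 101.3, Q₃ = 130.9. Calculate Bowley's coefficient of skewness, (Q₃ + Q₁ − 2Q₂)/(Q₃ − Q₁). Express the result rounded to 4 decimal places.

0.2842

numerator: Q₃ + Q₁ − 2Q₂ = 130.9 + 84.8 − 2×101.3 = 13.1000
denominator: Q₃ − Q₁ = 130.9 − 84.8 = 46.1000
Bowley skewness = 13.1000 / 46.1000 ≈ 0.2842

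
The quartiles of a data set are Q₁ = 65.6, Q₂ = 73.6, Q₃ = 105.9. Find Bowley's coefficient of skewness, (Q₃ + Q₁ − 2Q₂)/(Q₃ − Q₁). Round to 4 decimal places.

0.6030

numerator: Q₃ + Q₁ − 2Q₂ = 105.9 + 65.6 − 2×73.6 = 24.3000
denominator: Q₃ − Q₁ = 105.9 − 65.6 = 40.3000
Bowley skewness = 24.3000 / 40.3000 ≈ 0.6030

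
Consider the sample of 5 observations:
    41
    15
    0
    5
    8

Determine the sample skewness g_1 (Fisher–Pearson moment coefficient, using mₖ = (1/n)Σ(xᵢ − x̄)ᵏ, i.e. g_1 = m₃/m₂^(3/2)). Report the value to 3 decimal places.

x̄ = (41 + 15 + 0 + 5 + 8) / 5 = 13.8000
deviations (xᵢ − x̄): 27.2000, 1.2000, -13.8000, -8.8000, -5.8000
Σ(xᵢ − x̄)² = 1042.8000 ⇒ m₂ = 1042.8000/5 = 208.56000
Σ(xᵢ − x̄)³ = 16620.7200 ⇒ m₃ = 16620.7200/5 = 3324.14400
m₂^(3/2) = 208.56000^(1.5) = 3011.94146
g_1 = m₃ / m₂^(3/2) = 3324.14400 / 3011.94146 ≈ 1.104

1.104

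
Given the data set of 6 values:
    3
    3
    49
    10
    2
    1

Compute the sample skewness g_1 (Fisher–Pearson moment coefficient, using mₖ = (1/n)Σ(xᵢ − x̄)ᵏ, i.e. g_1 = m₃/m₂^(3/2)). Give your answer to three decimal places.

x̄ = (3 + 3 + 49 + 10 + 2 + 1) / 6 = 11.3333
deviations (xᵢ − x̄): -8.3333, -8.3333, 37.6667, -1.3333, -9.3333, -10.3333
Σ(xᵢ − x̄)² = 1753.3333 ⇒ m₂ = 1753.3333/6 = 292.22222
Σ(xᵢ − x̄)³ = 50364.4444 ⇒ m₃ = 50364.4444/6 = 8394.07407
m₂^(3/2) = 292.22222^(1.5) = 4995.39527
g_1 = m₃ / m₂^(3/2) = 8394.07407 / 4995.39527 ≈ 1.680

1.680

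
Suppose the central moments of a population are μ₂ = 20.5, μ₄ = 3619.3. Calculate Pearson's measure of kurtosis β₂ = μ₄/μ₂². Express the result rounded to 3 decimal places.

μ₂² = 20.5² = 420.25000
μ₄/μ₂² = 3619.3 / 420.25000 = 8.61225
β₂ ≈ 8.612

8.612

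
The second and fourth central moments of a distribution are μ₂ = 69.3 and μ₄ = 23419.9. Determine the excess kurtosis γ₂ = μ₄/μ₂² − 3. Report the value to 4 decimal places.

1.8766

μ₂² = 69.3² = 4802.49000
μ₄/μ₂² = 23419.9 / 4802.49000 = 4.87662
γ₂ = 4.87662 − 3 ≈ 1.8766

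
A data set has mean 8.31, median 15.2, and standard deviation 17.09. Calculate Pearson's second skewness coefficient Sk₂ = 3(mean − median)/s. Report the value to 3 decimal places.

-1.209

Sk₂ = 3(8.31 − 15.2) / 17.09 = 3 × -6.8900 / 17.09
    = -20.6700 / 17.09 ≈ -1.209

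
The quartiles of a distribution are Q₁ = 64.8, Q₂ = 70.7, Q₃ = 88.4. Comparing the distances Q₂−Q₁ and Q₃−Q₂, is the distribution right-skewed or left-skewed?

right-skewed

Q₂ − Q₁ = 5.9;  Q₃ − Q₂ = 17.7
Q₃ − Q₂ > Q₂ − Q₁ ⇒ the upper half is more spread out ⇒ right-skewed.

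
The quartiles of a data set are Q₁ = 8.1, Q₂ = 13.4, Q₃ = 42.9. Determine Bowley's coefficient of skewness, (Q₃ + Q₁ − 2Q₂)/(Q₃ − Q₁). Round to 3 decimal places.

numerator: Q₃ + Q₁ − 2Q₂ = 42.9 + 8.1 − 2×13.4 = 24.2000
denominator: Q₃ − Q₁ = 42.9 − 8.1 = 34.8000
Bowley skewness = 24.2000 / 34.8000 ≈ 0.695

0.695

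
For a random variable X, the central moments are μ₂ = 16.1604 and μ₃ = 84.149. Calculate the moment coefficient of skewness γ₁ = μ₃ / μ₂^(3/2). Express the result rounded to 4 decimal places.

1.2953

σ = √μ₂ = √16.1604 = 4.02000
σ³ = μ₂^(3/2) = 64.96481
γ₁ = μ₃/σ³ = 84.149 / 64.96481 ≈ 1.2953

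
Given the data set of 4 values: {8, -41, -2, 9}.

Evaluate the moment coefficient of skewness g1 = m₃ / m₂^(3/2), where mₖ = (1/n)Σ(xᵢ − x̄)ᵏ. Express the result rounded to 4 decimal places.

-1.0104

x̄ = (8 - 41 - 2 + 9) / 4 = -6.5000
deviations (xᵢ − x̄): 14.5000, -34.5000, 4.5000, 15.5000
Σ(xᵢ − x̄)² = 1661.0000 ⇒ m₂ = 1661.0000/4 = 415.25000
Σ(xᵢ − x̄)³ = -34200.0000 ⇒ m₃ = -34200.0000/4 = -8550.00000
m₂^(3/2) = 415.25000^(1.5) = 8461.83323
g1 = m₃ / m₂^(3/2) = -8550.00000 / 8461.83323 ≈ -1.0104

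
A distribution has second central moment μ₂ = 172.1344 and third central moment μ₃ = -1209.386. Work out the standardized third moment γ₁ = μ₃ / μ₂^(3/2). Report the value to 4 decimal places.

σ = √μ₂ = √172.1344 = 13.12000
σ³ = μ₂^(3/2) = 2258.40333
γ₁ = μ₃/σ³ = -1209.386 / 2258.40333 ≈ -0.5355

-0.5355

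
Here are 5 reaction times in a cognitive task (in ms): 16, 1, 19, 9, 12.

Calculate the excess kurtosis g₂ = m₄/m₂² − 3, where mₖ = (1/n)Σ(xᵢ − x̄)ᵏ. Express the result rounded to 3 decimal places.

-0.922

x̄ = 11.4000
Σ(xᵢ − x̄)² = 193.2000 ⇒ m₂ = 38.64000
Σ(xᵢ − x̄)⁴ = 15515.8560 ⇒ m₄ = 3103.17120
m₂² = 1493.04960
g₂ = m₄/m₂² − 3 = 2.07841 − 3 ≈ -0.922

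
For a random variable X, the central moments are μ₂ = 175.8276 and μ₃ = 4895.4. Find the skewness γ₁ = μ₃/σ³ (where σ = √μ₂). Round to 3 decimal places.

σ = √μ₂ = √175.8276 = 13.26000
σ³ = μ₂^(3/2) = 2331.47398
γ₁ = μ₃/σ³ = 4895.4 / 2331.47398 ≈ 2.100

2.100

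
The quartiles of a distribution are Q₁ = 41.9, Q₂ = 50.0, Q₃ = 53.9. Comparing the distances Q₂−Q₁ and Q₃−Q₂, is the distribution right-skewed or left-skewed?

Q₂ − Q₁ = 8.1;  Q₃ − Q₂ = 3.9
Q₂ − Q₁ > Q₃ − Q₂ ⇒ the lower half is more spread out ⇒ left-skewed.

left-skewed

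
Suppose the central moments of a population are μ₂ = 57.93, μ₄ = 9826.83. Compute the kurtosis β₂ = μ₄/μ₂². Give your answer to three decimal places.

2.928

μ₂² = 57.93² = 3355.88490
μ₄/μ₂² = 9826.83 / 3355.88490 = 2.92824
β₂ ≈ 2.928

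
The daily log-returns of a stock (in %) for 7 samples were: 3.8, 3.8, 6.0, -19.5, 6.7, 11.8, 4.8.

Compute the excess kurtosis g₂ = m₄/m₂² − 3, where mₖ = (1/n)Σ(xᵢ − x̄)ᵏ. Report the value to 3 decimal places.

1.561

x̄ = 2.4857
Σ(xᵢ − x̄)² = 609.0486 ⇒ m₂ = 87.00694
Σ(xᵢ − x̄)⁴ = 241677.3303 ⇒ m₄ = 34525.33290
m₂² = 7570.20740
g₂ = m₄/m₂² − 3 = 4.56069 − 3 ≈ 1.561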